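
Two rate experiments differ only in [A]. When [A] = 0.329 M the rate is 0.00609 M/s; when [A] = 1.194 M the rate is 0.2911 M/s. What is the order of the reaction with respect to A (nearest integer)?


Rate is proportional to [A]^n, so rate2/rate1 = ([A]2/[A]1)^n. Take logs to solve for n.
rate2/rate1 = 0.2911 / 0.00609 = 47.7997
[A]2/[A]1 = 1.194 / 0.329 = 3.6292
n = ln(47.7997) / ln(3.6292) = 3.0
Nearest integer order:

3


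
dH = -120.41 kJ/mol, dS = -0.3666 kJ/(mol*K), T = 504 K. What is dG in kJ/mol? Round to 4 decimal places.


Gibbs: dG = dH - T*dS (consistent units, dS already in kJ/(mol*K)).
T*dS = 504 * -0.3666 = -184.7664
dG = -120.41 - (-184.7664)
dG = 64.3564 kJ/mol, rounded to 4 dp:

64.3564 kJ/mol


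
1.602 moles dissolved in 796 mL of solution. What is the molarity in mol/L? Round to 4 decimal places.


Convert volume to liters: V_L = V_mL / 1000.
V_L = 796 / 1000 = 0.796 L
M = n / V_L = 1.602 / 0.796
M = 2.01256281 mol/L, rounded to 4 dp:

2.0126 mol/L


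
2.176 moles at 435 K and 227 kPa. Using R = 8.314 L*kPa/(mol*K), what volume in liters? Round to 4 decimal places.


PV = nRT, solve for V = nRT / P.
nRT = 2.176 * 8.314 * 435 = 7869.6998
V = 7869.6998 / 227
V = 34.66828106 L, rounded to 4 dp:

34.6683 L


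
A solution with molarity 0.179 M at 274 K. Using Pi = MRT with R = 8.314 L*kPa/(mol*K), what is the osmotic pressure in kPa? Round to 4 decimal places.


Osmotic pressure (van't Hoff): Pi = M*R*T.
RT = 8.314 * 274 = 2278.036
Pi = 0.179 * 2278.036
Pi = 407.768444 kPa, rounded to 4 dp:

407.7684 kPa


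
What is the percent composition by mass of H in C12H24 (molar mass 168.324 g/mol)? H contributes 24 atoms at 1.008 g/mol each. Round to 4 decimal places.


pct = 100 * (n_elem * M_elem) / M_total
mass_contribution = 24 * 1.008 = 24.192 g/mol
pct = 100 * 24.192 / 168.324
pct = 14.37228203 %, rounded to 4 dp:

14.3723 %


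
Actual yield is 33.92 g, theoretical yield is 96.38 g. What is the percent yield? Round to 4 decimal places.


% yield = 100 * actual / theoretical
% yield = 100 * 33.92 / 96.38
% yield = 35.19402366 %, rounded to 4 dp:

35.1940 %


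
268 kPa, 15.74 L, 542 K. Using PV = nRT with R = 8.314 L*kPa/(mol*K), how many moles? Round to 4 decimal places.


PV = nRT, solve for n = PV / (RT).
PV = 268 * 15.74 = 4218.32
RT = 8.314 * 542 = 4506.188
n = 4218.32 / 4506.188
n = 0.93611718 mol, rounded to 4 dp:

0.9361 mol


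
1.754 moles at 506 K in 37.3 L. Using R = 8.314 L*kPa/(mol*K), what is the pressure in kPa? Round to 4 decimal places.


PV = nRT, solve for P = nRT / V.
nRT = 1.754 * 8.314 * 506 = 7378.8745
P = 7378.8745 / 37.3
P = 197.82505362 kPa, rounded to 4 dp:

197.8251 kPa


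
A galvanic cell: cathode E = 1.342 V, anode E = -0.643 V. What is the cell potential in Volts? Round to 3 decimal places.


Standard cell potential: E_cell = E_cathode - E_anode.
E_cell = 1.342 - (-0.643)
E_cell = 1.985 V, rounded to 3 dp:

1.985 V


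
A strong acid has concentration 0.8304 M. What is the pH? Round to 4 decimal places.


A strong acid dissociates completely, so [H+] equals the given concentration.
pH = -log10([H+]) = -log10(0.8304)
pH = 0.08071266, rounded to 4 dp:

0.0807


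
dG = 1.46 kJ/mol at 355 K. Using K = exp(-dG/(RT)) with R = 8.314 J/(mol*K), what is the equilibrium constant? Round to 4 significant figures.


dG is in kJ/mol; multiply by 1000 to match R in J/(mol*K).
RT = 8.314 * 355 = 2951.47 J/mol
exponent = -dG*1000 / (RT) = -(1.46*1000) / 2951.47 = -0.49466876
K = exp(-0.49466876)
K = 0.60977286, rounded to 4 significant figures:

0.6098


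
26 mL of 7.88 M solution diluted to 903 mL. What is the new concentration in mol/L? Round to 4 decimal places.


Dilution: M1*V1 = M2*V2, solve for M2.
M2 = M1*V1 / V2
M2 = 7.88 * 26 / 903
M2 = 204.88 / 903
M2 = 0.22688815 mol/L, rounded to 4 dp:

0.2269 mol/L


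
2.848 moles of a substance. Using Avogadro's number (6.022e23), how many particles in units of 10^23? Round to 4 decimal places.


N = n * NA, then divide by 1e23 for the requested units.
N / 1e23 = n * 6.022
N / 1e23 = 2.848 * 6.022
N / 1e23 = 17.150656, rounded to 4 dp:

17.1507


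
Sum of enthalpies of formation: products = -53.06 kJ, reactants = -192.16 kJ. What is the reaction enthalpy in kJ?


dH_rxn = sum(dH_f products) - sum(dH_f reactants)
dH_rxn = -53.06 - (-192.16)
dH_rxn = 139.1 kJ:

139.10 kJ


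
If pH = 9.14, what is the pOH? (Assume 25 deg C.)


At 25 deg C, pH + pOH = 14.
pOH = 14 - pH = 14 - 9.14
pOH = 4.86:

4.86


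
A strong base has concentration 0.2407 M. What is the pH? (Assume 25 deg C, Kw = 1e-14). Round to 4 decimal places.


A strong base dissociates completely, so [OH-] equals the given concentration.
pOH = -log10([OH-]) = -log10(0.2407) = 0.618524
pH = 14 - pOH = 14 - 0.618524
pH = 13.381476, rounded to 4 dp:

13.3815


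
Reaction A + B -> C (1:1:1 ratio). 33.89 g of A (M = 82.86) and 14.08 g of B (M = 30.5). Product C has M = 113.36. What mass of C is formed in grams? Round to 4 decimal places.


Find moles of each reactant; the smaller value is the limiting reagent in a 1:1:1 reaction, so moles_C equals moles of the limiter.
n_A = mass_A / M_A = 33.89 / 82.86 = 0.409003 mol
n_B = mass_B / M_B = 14.08 / 30.5 = 0.461639 mol
Limiting reagent: A (smaller), n_limiting = 0.409003 mol
mass_C = n_limiting * M_C = 0.409003 * 113.36
mass_C = 46.36458008 g, rounded to 4 dp:

46.3646 g


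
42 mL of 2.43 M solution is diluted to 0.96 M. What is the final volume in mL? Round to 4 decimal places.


Dilution: M1*V1 = M2*V2, solve for V2.
V2 = M1*V1 / M2
V2 = 2.43 * 42 / 0.96
V2 = 102.06 / 0.96
V2 = 106.3125 mL, rounded to 4 dp:

106.3125 mL


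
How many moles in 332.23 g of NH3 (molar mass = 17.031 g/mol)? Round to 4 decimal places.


n = mass / M
n = 332.23 / 17.031
n = 19.50736892 mol, rounded to 4 dp:

19.5074 mol


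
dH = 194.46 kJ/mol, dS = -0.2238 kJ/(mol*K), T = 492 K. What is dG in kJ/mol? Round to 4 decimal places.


Gibbs: dG = dH - T*dS (consistent units, dS already in kJ/(mol*K)).
T*dS = 492 * -0.2238 = -110.1096
dG = 194.46 - (-110.1096)
dG = 304.5696 kJ/mol, rounded to 4 dp:

304.5696 kJ/mol


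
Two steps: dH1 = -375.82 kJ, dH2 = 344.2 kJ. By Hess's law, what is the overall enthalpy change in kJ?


Hess's law: enthalpy is a state function, so add the step enthalpies.
dH_total = dH1 + dH2 = -375.82 + (344.2)
dH_total = -31.62 kJ:

-31.62 kJ


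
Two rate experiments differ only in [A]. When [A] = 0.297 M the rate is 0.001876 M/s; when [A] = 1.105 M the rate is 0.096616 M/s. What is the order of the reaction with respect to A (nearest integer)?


Rate is proportional to [A]^n, so rate2/rate1 = ([A]2/[A]1)^n. Take logs to solve for n.
rate2/rate1 = 0.096616 / 0.001876 = 51.5011
[A]2/[A]1 = 1.105 / 0.297 = 3.7205
n = ln(51.5011) / ln(3.7205) = 3.0
Nearest integer order:

3


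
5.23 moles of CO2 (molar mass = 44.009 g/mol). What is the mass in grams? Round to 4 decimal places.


mass = n * M
mass = 5.23 * 44.009
mass = 230.16707 g, rounded to 4 dp:

230.1671 g


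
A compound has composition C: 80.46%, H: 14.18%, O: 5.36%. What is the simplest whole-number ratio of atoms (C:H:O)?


Assume 100 g of compound, divide each mass% by atomic mass to get moles, then normalize by the smallest to get a raw atom ratio.
Moles per 100 g: C: 80.46/12.011 = 6.6989, H: 14.18/1.008 = 14.0675, O: 5.36/15.999 = 0.335
Raw ratio (divide by min = 0.335): C: 19.995, H: 41.99, O: 1.0
Multiply by 1 to clear fractions: C: 19.995 ~= 20, H: 41.99 ~= 42, O: 1.0 ~= 1
Reduce by GCD to get the simplest whole-number ratio:

20:42:1


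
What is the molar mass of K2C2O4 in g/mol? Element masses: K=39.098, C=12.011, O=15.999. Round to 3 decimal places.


M = sum(count * atomic_mass) over atoms.
M = 2*39.098 + 2*12.011 + 4*15.999
M = 78.196 + 24.022 + 63.996
M = 166.214 g/mol, rounded to 3 dp:

166.214 g/mol


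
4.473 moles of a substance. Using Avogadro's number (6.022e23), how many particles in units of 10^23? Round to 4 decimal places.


N = n * NA, then divide by 1e23 for the requested units.
N / 1e23 = n * 6.022
N / 1e23 = 4.473 * 6.022
N / 1e23 = 26.936406, rounded to 4 dp:

26.9364


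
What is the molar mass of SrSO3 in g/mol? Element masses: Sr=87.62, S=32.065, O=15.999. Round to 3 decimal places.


M = sum(count * atomic_mass) over atoms.
M = 1*87.62 + 1*32.065 + 3*15.999
M = 87.62 + 32.065 + 47.997
M = 167.682 g/mol, rounded to 3 dp:

167.682 g/mol


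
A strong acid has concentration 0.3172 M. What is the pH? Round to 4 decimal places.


A strong acid dissociates completely, so [H+] equals the given concentration.
pH = -log10([H+]) = -log10(0.3172)
pH = 0.49866682, rounded to 4 dp:

0.4987


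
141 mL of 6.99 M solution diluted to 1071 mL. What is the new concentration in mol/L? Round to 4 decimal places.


Dilution: M1*V1 = M2*V2, solve for M2.
M2 = M1*V1 / V2
M2 = 6.99 * 141 / 1071
M2 = 985.59 / 1071
M2 = 0.9202521 mol/L, rounded to 4 dp:

0.9203 mol/L


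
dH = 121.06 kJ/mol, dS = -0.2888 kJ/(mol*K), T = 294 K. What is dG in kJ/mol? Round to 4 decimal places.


Gibbs: dG = dH - T*dS (consistent units, dS already in kJ/(mol*K)).
T*dS = 294 * -0.2888 = -84.9072
dG = 121.06 - (-84.9072)
dG = 205.9672 kJ/mol, rounded to 4 dp:

205.9672 kJ/mol


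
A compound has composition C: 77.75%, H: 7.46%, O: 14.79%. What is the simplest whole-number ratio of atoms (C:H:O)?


Assume 100 g of compound, divide each mass% by atomic mass to get moles, then normalize by the smallest to get a raw atom ratio.
Moles per 100 g: C: 77.75/12.011 = 6.4732, H: 7.46/1.008 = 7.4008, O: 14.79/15.999 = 0.9244
Raw ratio (divide by min = 0.9244): C: 7.002, H: 8.006, O: 1.0
Multiply by 1 to clear fractions: C: 7.002 ~= 7, H: 8.006 ~= 8, O: 1.0 ~= 1
Reduce by GCD to get the simplest whole-number ratio:

7:8:1


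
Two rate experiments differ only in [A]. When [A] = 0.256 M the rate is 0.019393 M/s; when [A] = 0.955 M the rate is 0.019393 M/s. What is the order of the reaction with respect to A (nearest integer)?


Rate is proportional to [A]^n, so rate2/rate1 = ([A]2/[A]1)^n. Take logs to solve for n.
rate2/rate1 = 0.019393 / 0.019393 = 1.0
[A]2/[A]1 = 0.955 / 0.256 = 3.7305
n = ln(1.0) / ln(3.7305) = 0.0
Nearest integer order:

0


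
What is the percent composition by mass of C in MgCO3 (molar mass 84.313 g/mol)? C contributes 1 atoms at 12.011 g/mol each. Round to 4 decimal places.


pct = 100 * (n_elem * M_elem) / M_total
mass_contribution = 1 * 12.011 = 12.011 g/mol
pct = 100 * 12.011 / 84.313
pct = 14.24572723 %, rounded to 4 dp:

14.2457 %


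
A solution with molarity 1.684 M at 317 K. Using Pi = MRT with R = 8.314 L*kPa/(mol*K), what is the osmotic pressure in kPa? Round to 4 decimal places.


Osmotic pressure (van't Hoff): Pi = M*R*T.
RT = 8.314 * 317 = 2635.538
Pi = 1.684 * 2635.538
Pi = 4438.245992 kPa, rounded to 4 dp:

4438.2460 kPa


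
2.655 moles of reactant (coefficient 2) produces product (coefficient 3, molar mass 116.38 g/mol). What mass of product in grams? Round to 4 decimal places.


Use the coefficient ratio to convert reactant moles to product moles, then multiply by the product's molar mass.
moles_P = moles_R * (coeff_P / coeff_R) = 2.655 * (3/2) = 3.9825
mass_P = moles_P * M_P = 3.9825 * 116.38
mass_P = 463.48335 g, rounded to 4 dp:

463.4834 g


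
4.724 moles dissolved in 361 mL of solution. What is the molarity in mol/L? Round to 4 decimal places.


Convert volume to liters: V_L = V_mL / 1000.
V_L = 361 / 1000 = 0.361 L
M = n / V_L = 4.724 / 0.361
M = 13.08587258 mol/L, rounded to 4 dp:

13.0859 mol/L


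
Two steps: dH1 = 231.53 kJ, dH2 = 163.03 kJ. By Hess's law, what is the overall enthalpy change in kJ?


Hess's law: enthalpy is a state function, so add the step enthalpies.
dH_total = dH1 + dH2 = 231.53 + (163.03)
dH_total = 394.56 kJ:

394.56 kJ


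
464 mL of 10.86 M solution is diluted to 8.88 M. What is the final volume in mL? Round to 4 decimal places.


Dilution: M1*V1 = M2*V2, solve for V2.
V2 = M1*V1 / M2
V2 = 10.86 * 464 / 8.88
V2 = 5039.04 / 8.88
V2 = 567.45945946 mL, rounded to 4 dp:

567.4595 mL


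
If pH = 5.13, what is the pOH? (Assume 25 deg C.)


At 25 deg C, pH + pOH = 14.
pOH = 14 - pH = 14 - 5.13
pOH = 8.87:

8.87


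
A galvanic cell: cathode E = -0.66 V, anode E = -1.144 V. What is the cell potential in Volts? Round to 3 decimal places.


Standard cell potential: E_cell = E_cathode - E_anode.
E_cell = -0.66 - (-1.144)
E_cell = 0.484 V, rounded to 3 dp:

0.484 V


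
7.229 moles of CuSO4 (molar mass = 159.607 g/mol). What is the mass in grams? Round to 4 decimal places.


mass = n * M
mass = 7.229 * 159.607
mass = 1153.799003 g, rounded to 4 dp:

1153.7990 g


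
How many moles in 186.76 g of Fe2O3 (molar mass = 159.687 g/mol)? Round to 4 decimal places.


n = mass / M
n = 186.76 / 159.687
n = 1.16953791 mol, rounded to 4 dp:

1.1695 mol


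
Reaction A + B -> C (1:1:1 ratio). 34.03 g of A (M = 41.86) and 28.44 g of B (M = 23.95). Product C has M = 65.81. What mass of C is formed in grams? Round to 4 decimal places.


Find moles of each reactant; the smaller value is the limiting reagent in a 1:1:1 reaction, so moles_C equals moles of the limiter.
n_A = mass_A / M_A = 34.03 / 41.86 = 0.812948 mol
n_B = mass_B / M_B = 28.44 / 23.95 = 1.187474 mol
Limiting reagent: A (smaller), n_limiting = 0.812948 mol
mass_C = n_limiting * M_C = 0.812948 * 65.81
mass_C = 53.50010788 g, rounded to 4 dp:

53.5001 g


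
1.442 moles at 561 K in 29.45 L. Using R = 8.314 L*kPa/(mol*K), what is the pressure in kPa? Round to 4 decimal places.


PV = nRT, solve for P = nRT / V.
nRT = 1.442 * 8.314 * 561 = 6725.7101
P = 6725.7101 / 29.45
P = 228.37725297 kPa, rounded to 4 dp:

228.3773 kPa


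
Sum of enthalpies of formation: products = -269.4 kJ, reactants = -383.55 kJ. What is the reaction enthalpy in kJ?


dH_rxn = sum(dH_f products) - sum(dH_f reactants)
dH_rxn = -269.4 - (-383.55)
dH_rxn = 114.15 kJ:

114.15 kJ


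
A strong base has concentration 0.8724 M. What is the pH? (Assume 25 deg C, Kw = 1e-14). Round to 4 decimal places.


A strong base dissociates completely, so [OH-] equals the given concentration.
pOH = -log10([OH-]) = -log10(0.8724) = 0.059284
pH = 14 - pOH = 14 - 0.059284
pH = 13.940716, rounded to 4 dp:

13.9407


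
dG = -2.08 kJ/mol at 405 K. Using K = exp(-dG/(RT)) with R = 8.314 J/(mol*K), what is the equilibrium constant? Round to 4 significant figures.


dG is in kJ/mol; multiply by 1000 to match R in J/(mol*K).
RT = 8.314 * 405 = 3367.17 J/mol
exponent = -dG*1000 / (RT) = -(-2.08*1000) / 3367.17 = 0.61772943
K = exp(0.61772943)
K = 1.854712, rounded to 4 significant figures:

1.855


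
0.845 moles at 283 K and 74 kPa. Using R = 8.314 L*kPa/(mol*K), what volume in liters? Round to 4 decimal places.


PV = nRT, solve for V = nRT / P.
nRT = 0.845 * 8.314 * 283 = 1988.1684
V = 1988.1684 / 74
V = 26.86714054 L, rounded to 4 dp:

26.8671 L


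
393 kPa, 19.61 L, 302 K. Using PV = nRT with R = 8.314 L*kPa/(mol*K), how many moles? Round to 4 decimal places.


PV = nRT, solve for n = PV / (RT).
PV = 393 * 19.61 = 7706.73
RT = 8.314 * 302 = 2510.828
n = 7706.73 / 2510.828
n = 3.06939782 mol, rounded to 4 dp:

3.0694 mol


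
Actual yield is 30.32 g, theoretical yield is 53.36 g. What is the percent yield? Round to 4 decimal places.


% yield = 100 * actual / theoretical
% yield = 100 * 30.32 / 53.36
% yield = 56.82158921 %, rounded to 4 dp:

56.8216 %


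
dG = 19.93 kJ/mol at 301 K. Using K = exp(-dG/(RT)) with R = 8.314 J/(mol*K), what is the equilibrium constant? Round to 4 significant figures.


dG is in kJ/mol; multiply by 1000 to match R in J/(mol*K).
RT = 8.314 * 301 = 2502.514 J/mol
exponent = -dG*1000 / (RT) = -(19.93*1000) / 2502.514 = -7.96399141
K = exp(-7.96399141)
K = 0.00034776228, rounded to 4 significant figures:

0.0003478


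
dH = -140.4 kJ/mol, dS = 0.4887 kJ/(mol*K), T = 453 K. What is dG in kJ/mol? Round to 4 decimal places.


Gibbs: dG = dH - T*dS (consistent units, dS already in kJ/(mol*K)).
T*dS = 453 * 0.4887 = 221.3811
dG = -140.4 - (221.3811)
dG = -361.7811 kJ/mol, rounded to 4 dp:

-361.7811 kJ/mol


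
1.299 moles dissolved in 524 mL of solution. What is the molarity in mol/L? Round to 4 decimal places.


Convert volume to liters: V_L = V_mL / 1000.
V_L = 524 / 1000 = 0.524 L
M = n / V_L = 1.299 / 0.524
M = 2.47900763 mol/L, rounded to 4 dp:

2.4790 mol/L


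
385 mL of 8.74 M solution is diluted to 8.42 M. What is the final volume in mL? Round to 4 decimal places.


Dilution: M1*V1 = M2*V2, solve for V2.
V2 = M1*V1 / M2
V2 = 8.74 * 385 / 8.42
V2 = 3364.9 / 8.42
V2 = 399.63182898 mL, rounded to 4 dp:

399.6318 mL


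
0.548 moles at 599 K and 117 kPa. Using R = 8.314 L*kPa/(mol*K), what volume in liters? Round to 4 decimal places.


PV = nRT, solve for V = nRT / P.
nRT = 0.548 * 8.314 * 599 = 2729.0871
V = 2729.0871 / 117
V = 23.32553077 L, rounded to 4 dp:

23.3255 L


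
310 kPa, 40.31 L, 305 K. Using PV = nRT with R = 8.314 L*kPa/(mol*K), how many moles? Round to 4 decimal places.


PV = nRT, solve for n = PV / (RT).
PV = 310 * 40.31 = 12496.1
RT = 8.314 * 305 = 2535.77
n = 12496.1 / 2535.77
n = 4.92793116 mol, rounded to 4 dp:

4.9279 mol


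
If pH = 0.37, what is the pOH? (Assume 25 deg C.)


At 25 deg C, pH + pOH = 14.
pOH = 14 - pH = 14 - 0.37
pOH = 13.63:

13.63


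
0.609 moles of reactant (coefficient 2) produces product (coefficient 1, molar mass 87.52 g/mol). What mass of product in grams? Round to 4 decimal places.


Use the coefficient ratio to convert reactant moles to product moles, then multiply by the product's molar mass.
moles_P = moles_R * (coeff_P / coeff_R) = 0.609 * (1/2) = 0.3045
mass_P = moles_P * M_P = 0.3045 * 87.52
mass_P = 26.64984 g, rounded to 4 dp:

26.6498 g


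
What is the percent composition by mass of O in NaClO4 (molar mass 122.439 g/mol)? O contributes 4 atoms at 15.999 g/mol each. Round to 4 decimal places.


pct = 100 * (n_elem * M_elem) / M_total
mass_contribution = 4 * 15.999 = 63.996 g/mol
pct = 100 * 63.996 / 122.439
pct = 52.26765981 %, rounded to 4 dp:

52.2677 %


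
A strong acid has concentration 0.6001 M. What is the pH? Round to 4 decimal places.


A strong acid dissociates completely, so [H+] equals the given concentration.
pH = -log10([H+]) = -log10(0.6001)
pH = 0.22177637, rounded to 4 dp:

0.2218


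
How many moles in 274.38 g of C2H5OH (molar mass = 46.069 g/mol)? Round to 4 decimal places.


n = mass / M
n = 274.38 / 46.069
n = 5.95584884 mol, rounded to 4 dp:

5.9558 mol


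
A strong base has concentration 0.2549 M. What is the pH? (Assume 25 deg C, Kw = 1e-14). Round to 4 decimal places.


A strong base dissociates completely, so [OH-] equals the given concentration.
pOH = -log10([OH-]) = -log10(0.2549) = 0.59363
pH = 14 - pOH = 14 - 0.59363
pH = 13.40637, rounded to 4 dp:

13.4064


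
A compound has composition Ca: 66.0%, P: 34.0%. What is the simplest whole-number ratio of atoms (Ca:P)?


Assume 100 g of compound, divide each mass% by atomic mass to get moles, then normalize by the smallest to get a raw atom ratio.
Moles per 100 g: Ca: 66.0/40.078 = 1.6468, P: 34.0/30.974 = 1.0977
Raw ratio (divide by min = 1.0977): Ca: 1.5, P: 1.0
Multiply by 2 to clear fractions: Ca: 3.0 ~= 3, P: 2.0 ~= 2
Reduce by GCD to get the simplest whole-number ratio:

3:2


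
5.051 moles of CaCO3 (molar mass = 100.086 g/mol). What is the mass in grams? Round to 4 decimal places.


mass = n * M
mass = 5.051 * 100.086
mass = 505.534386 g, rounded to 4 dp:

505.5344 g


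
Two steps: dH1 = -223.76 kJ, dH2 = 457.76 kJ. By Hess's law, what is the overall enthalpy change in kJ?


Hess's law: enthalpy is a state function, so add the step enthalpies.
dH_total = dH1 + dH2 = -223.76 + (457.76)
dH_total = 234.0 kJ:

234.00 kJ


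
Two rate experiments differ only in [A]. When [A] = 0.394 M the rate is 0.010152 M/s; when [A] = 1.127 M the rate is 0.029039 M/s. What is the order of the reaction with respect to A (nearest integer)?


Rate is proportional to [A]^n, so rate2/rate1 = ([A]2/[A]1)^n. Take logs to solve for n.
rate2/rate1 = 0.029039 / 0.010152 = 2.8604
[A]2/[A]1 = 1.127 / 0.394 = 2.8604
n = ln(2.8604) / ln(2.8604) = 1.0
Nearest integer order:

1


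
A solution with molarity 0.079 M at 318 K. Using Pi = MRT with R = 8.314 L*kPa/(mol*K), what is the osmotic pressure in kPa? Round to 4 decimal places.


Osmotic pressure (van't Hoff): Pi = M*R*T.
RT = 8.314 * 318 = 2643.852
Pi = 0.079 * 2643.852
Pi = 208.864308 kPa, rounded to 4 dp:

208.8643 kPa


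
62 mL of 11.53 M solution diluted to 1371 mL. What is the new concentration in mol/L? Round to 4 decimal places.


Dilution: M1*V1 = M2*V2, solve for M2.
M2 = M1*V1 / V2
M2 = 11.53 * 62 / 1371
M2 = 714.86 / 1371
M2 = 0.52141503 mol/L, rounded to 4 dp:

0.5214 mol/L


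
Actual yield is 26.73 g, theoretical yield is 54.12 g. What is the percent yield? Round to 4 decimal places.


% yield = 100 * actual / theoretical
% yield = 100 * 26.73 / 54.12
% yield = 49.3902439 %, rounded to 4 dp:

49.3902 %


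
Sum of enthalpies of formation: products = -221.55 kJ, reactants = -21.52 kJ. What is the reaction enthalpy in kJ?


dH_rxn = sum(dH_f products) - sum(dH_f reactants)
dH_rxn = -221.55 - (-21.52)
dH_rxn = -200.03 kJ:

-200.03 kJ


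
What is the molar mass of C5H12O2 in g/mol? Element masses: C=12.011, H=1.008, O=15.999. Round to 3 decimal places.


M = sum(count * atomic_mass) over atoms.
M = 5*12.011 + 12*1.008 + 2*15.999
M = 60.055 + 12.096 + 31.998
M = 104.149 g/mol, rounded to 3 dp:

104.149 g/mol


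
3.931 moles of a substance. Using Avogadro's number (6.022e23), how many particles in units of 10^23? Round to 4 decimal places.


N = n * NA, then divide by 1e23 for the requested units.
N / 1e23 = n * 6.022
N / 1e23 = 3.931 * 6.022
N / 1e23 = 23.672482, rounded to 4 dp:

23.6725


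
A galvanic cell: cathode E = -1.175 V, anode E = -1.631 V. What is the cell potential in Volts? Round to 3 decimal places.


Standard cell potential: E_cell = E_cathode - E_anode.
E_cell = -1.175 - (-1.631)
E_cell = 0.456 V, rounded to 3 dp:

0.456 V


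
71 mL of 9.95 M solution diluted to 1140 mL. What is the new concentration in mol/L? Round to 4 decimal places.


Dilution: M1*V1 = M2*V2, solve for M2.
M2 = M1*V1 / V2
M2 = 9.95 * 71 / 1140
M2 = 706.45 / 1140
M2 = 0.61969298 mol/L, rounded to 4 dp:

0.6197 mol/L


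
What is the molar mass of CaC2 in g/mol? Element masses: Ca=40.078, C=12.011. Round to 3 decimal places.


M = sum(count * atomic_mass) over atoms.
M = 1*40.078 + 2*12.011
M = 40.078 + 24.022
M = 64.1 g/mol, rounded to 3 dp:

64.100 g/mol


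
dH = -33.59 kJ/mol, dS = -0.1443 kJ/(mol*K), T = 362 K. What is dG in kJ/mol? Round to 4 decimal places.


Gibbs: dG = dH - T*dS (consistent units, dS already in kJ/(mol*K)).
T*dS = 362 * -0.1443 = -52.2366
dG = -33.59 - (-52.2366)
dG = 18.6466 kJ/mol, rounded to 4 dp:

18.6466 kJ/mol


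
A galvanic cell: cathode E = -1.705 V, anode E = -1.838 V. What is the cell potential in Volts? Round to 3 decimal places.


Standard cell potential: E_cell = E_cathode - E_anode.
E_cell = -1.705 - (-1.838)
E_cell = 0.133 V, rounded to 3 dp:

0.133 V


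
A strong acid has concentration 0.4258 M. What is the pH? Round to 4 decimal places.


A strong acid dissociates completely, so [H+] equals the given concentration.
pH = -log10([H+]) = -log10(0.4258)
pH = 0.37079434, rounded to 4 dp:

0.3708


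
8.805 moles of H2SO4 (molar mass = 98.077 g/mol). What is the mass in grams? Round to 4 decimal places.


mass = n * M
mass = 8.805 * 98.077
mass = 863.567985 g, rounded to 4 dp:

863.5680 g


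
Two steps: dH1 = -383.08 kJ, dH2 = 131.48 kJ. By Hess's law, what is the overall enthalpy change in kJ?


Hess's law: enthalpy is a state function, so add the step enthalpies.
dH_total = dH1 + dH2 = -383.08 + (131.48)
dH_total = -251.6 kJ:

-251.60 kJ


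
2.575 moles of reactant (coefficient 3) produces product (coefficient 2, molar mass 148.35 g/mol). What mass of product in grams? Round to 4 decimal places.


Use the coefficient ratio to convert reactant moles to product moles, then multiply by the product's molar mass.
moles_P = moles_R * (coeff_P / coeff_R) = 2.575 * (2/3) = 1.716667
mass_P = moles_P * M_P = 1.716667 * 148.35
mass_P = 254.66754945 g, rounded to 4 dp:

254.6675 g


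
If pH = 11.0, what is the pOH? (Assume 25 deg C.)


At 25 deg C, pH + pOH = 14.
pOH = 14 - pH = 14 - 11.0
pOH = 3.0:

3.00


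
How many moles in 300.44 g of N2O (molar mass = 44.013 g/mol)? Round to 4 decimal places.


n = mass / M
n = 300.44 / 44.013
n = 6.826165 mol, rounded to 4 dp:

6.8262 mol


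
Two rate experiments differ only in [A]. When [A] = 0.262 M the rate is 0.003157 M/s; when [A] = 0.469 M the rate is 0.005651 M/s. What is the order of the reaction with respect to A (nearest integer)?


Rate is proportional to [A]^n, so rate2/rate1 = ([A]2/[A]1)^n. Take logs to solve for n.
rate2/rate1 = 0.005651 / 0.003157 = 1.79
[A]2/[A]1 = 0.469 / 0.262 = 1.7901
n = ln(1.79) / ln(1.7901) = 1.0
Nearest integer order:

1


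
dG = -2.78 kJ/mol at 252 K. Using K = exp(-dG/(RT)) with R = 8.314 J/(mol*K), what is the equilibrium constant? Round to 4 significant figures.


dG is in kJ/mol; multiply by 1000 to match R in J/(mol*K).
RT = 8.314 * 252 = 2095.128 J/mol
exponent = -dG*1000 / (RT) = -(-2.78*1000) / 2095.128 = 1.3268879
K = exp(1.3268879)
K = 3.7692947, rounded to 4 significant figures:

3.769


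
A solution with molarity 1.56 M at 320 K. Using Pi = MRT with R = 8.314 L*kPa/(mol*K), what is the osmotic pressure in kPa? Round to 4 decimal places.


Osmotic pressure (van't Hoff): Pi = M*R*T.
RT = 8.314 * 320 = 2660.48
Pi = 1.56 * 2660.48
Pi = 4150.3488 kPa, rounded to 4 dp:

4150.3488 kPa


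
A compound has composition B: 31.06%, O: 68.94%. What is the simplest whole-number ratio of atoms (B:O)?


Assume 100 g of compound, divide each mass% by atomic mass to get moles, then normalize by the smallest to get a raw atom ratio.
Moles per 100 g: B: 31.06/10.81 = 2.8733, O: 68.94/15.999 = 4.309
Raw ratio (divide by min = 2.8733): B: 1.0, O: 1.5
Multiply by 2 to clear fractions: B: 2.0 ~= 2, O: 2.999 ~= 3
Reduce by GCD to get the simplest whole-number ratio:

2:3


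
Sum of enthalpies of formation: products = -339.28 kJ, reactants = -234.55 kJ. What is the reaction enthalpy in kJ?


dH_rxn = sum(dH_f products) - sum(dH_f reactants)
dH_rxn = -339.28 - (-234.55)
dH_rxn = -104.73 kJ:

-104.73 kJ


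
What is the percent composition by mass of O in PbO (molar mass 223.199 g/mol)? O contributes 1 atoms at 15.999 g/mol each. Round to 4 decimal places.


pct = 100 * (n_elem * M_elem) / M_total
mass_contribution = 1 * 15.999 = 15.999 g/mol
pct = 100 * 15.999 / 223.199
pct = 7.16804287 %, rounded to 4 dp:

7.1680 %


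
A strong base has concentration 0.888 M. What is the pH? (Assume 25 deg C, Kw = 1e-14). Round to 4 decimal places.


A strong base dissociates completely, so [OH-] equals the given concentration.
pOH = -log10([OH-]) = -log10(0.888) = 0.051587
pH = 14 - pOH = 14 - 0.051587
pH = 13.948413, rounded to 4 dp:

13.9484


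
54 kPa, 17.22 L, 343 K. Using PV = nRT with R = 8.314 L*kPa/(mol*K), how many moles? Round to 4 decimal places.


PV = nRT, solve for n = PV / (RT).
PV = 54 * 17.22 = 929.88
RT = 8.314 * 343 = 2851.702
n = 929.88 / 2851.702
n = 0.32607895 mol, rounded to 4 dp:

0.3261 mol


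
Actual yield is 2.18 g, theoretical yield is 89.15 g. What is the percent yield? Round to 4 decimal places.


% yield = 100 * actual / theoretical
% yield = 100 * 2.18 / 89.15
% yield = 2.44531688 %, rounded to 4 dp:

2.4453 %


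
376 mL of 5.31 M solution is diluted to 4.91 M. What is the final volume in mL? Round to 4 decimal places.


Dilution: M1*V1 = M2*V2, solve for V2.
V2 = M1*V1 / M2
V2 = 5.31 * 376 / 4.91
V2 = 1996.56 / 4.91
V2 = 406.63136456 mL, rounded to 4 dp:

406.6314 mL


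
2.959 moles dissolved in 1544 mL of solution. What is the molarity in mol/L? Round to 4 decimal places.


Convert volume to liters: V_L = V_mL / 1000.
V_L = 1544 / 1000 = 1.544 L
M = n / V_L = 2.959 / 1.544
M = 1.91645078 mol/L, rounded to 4 dp:

1.9165 mol/L


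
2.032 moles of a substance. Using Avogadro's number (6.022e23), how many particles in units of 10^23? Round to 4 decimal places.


N = n * NA, then divide by 1e23 for the requested units.
N / 1e23 = n * 6.022
N / 1e23 = 2.032 * 6.022
N / 1e23 = 12.236704, rounded to 4 dp:

12.2367


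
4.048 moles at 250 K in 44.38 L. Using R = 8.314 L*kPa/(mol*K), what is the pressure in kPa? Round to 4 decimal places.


PV = nRT, solve for P = nRT / V.
nRT = 4.048 * 8.314 * 250 = 8413.768
P = 8413.768 / 44.38
P = 189.58467778 kPa, rounded to 4 dp:

189.5847 kPa


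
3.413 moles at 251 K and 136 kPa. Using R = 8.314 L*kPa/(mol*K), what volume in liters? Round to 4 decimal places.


PV = nRT, solve for V = nRT / P.
nRT = 3.413 * 8.314 * 251 = 7122.2962
V = 7122.2962 / 136
V = 52.369825 L, rounded to 4 dp:

52.3698 L


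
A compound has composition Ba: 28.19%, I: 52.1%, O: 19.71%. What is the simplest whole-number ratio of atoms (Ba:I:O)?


Assume 100 g of compound, divide each mass% by atomic mass to get moles, then normalize by the smallest to get a raw atom ratio.
Moles per 100 g: Ba: 28.19/137.327 = 0.2053, I: 52.1/126.904 = 0.4105, O: 19.71/15.999 = 1.232
Raw ratio (divide by min = 0.2053): Ba: 1.0, I: 2.0, O: 6.001
Multiply by 1 to clear fractions: Ba: 1.0 ~= 1, I: 2.0 ~= 2, O: 6.001 ~= 6
Reduce by GCD to get the simplest whole-number ratio:

1:2:6


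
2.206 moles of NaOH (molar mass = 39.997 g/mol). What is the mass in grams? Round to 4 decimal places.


mass = n * M
mass = 2.206 * 39.997
mass = 88.233382 g, rounded to 4 dp:

88.2334 g


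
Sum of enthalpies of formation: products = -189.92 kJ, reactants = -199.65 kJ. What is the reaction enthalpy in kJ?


dH_rxn = sum(dH_f products) - sum(dH_f reactants)
dH_rxn = -189.92 - (-199.65)
dH_rxn = 9.73 kJ:

9.73 kJ


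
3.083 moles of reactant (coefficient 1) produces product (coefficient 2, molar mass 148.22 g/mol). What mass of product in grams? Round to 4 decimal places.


Use the coefficient ratio to convert reactant moles to product moles, then multiply by the product's molar mass.
moles_P = moles_R * (coeff_P / coeff_R) = 3.083 * (2/1) = 6.166
mass_P = moles_P * M_P = 6.166 * 148.22
mass_P = 913.92452 g, rounded to 4 dp:

913.9245 g


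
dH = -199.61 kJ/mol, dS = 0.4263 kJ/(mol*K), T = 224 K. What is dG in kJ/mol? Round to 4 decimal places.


Gibbs: dG = dH - T*dS (consistent units, dS already in kJ/(mol*K)).
T*dS = 224 * 0.4263 = 95.4912
dG = -199.61 - (95.4912)
dG = -295.1012 kJ/mol, rounded to 4 dp:

-295.1012 kJ/mol


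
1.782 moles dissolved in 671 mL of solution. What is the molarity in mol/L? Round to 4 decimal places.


Convert volume to liters: V_L = V_mL / 1000.
V_L = 671 / 1000 = 0.671 L
M = n / V_L = 1.782 / 0.671
M = 2.6557377 mol/L, rounded to 4 dp:

2.6557 mol/L


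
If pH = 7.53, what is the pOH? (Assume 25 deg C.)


At 25 deg C, pH + pOH = 14.
pOH = 14 - pH = 14 - 7.53
pOH = 6.47:

6.47


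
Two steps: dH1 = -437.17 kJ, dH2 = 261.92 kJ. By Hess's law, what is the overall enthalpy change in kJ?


Hess's law: enthalpy is a state function, so add the step enthalpies.
dH_total = dH1 + dH2 = -437.17 + (261.92)
dH_total = -175.25 kJ:

-175.25 kJ


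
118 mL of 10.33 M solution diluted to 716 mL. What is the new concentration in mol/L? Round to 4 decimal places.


Dilution: M1*V1 = M2*V2, solve for M2.
M2 = M1*V1 / V2
M2 = 10.33 * 118 / 716
M2 = 1218.94 / 716
M2 = 1.70243017 mol/L, rounded to 4 dp:

1.7024 mol/L


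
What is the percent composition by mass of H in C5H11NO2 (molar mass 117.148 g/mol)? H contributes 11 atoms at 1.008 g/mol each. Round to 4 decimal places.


pct = 100 * (n_elem * M_elem) / M_total
mass_contribution = 11 * 1.008 = 11.088 g/mol
pct = 100 * 11.088 / 117.148
pct = 9.46495032 %, rounded to 4 dp:

9.4650 %


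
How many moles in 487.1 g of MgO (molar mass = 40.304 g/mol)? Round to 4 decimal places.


n = mass / M
n = 487.1 / 40.304
n = 12.08564907 mol, rounded to 4 dp:

12.0856 mol


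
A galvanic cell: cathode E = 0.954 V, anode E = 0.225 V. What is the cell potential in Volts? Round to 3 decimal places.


Standard cell potential: E_cell = E_cathode - E_anode.
E_cell = 0.954 - (0.225)
E_cell = 0.729 V, rounded to 3 dp:

0.729 V


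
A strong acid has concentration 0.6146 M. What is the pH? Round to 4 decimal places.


A strong acid dissociates completely, so [H+] equals the given concentration.
pH = -log10([H+]) = -log10(0.6146)
pH = 0.21140744, rounded to 4 dp:

0.2114


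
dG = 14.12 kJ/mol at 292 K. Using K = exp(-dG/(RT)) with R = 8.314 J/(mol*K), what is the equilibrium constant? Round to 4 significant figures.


dG is in kJ/mol; multiply by 1000 to match R in J/(mol*K).
RT = 8.314 * 292 = 2427.688 J/mol
exponent = -dG*1000 / (RT) = -(14.12*1000) / 2427.688 = -5.81623339
K = exp(-5.81623339)
K = 0.002978804, rounded to 4 significant figures:

0.002979


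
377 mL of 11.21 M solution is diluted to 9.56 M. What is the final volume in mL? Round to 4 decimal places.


Dilution: M1*V1 = M2*V2, solve for V2.
V2 = M1*V1 / M2
V2 = 11.21 * 377 / 9.56
V2 = 4226.17 / 9.56
V2 = 442.06799163 mL, rounded to 4 dp:

442.0680 mL


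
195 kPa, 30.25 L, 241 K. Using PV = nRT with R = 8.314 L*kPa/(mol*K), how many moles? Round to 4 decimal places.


PV = nRT, solve for n = PV / (RT).
PV = 195 * 30.25 = 5898.75
RT = 8.314 * 241 = 2003.674
n = 5898.75 / 2003.674
n = 2.94396693 mol, rounded to 4 dp:

2.9440 mol


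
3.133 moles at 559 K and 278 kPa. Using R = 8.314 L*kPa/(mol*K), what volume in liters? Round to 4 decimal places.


PV = nRT, solve for V = nRT / P.
nRT = 3.133 * 8.314 * 559 = 14560.699
V = 14560.699 / 278
V = 52.37661511 L, rounded to 4 dp:

52.3766 L


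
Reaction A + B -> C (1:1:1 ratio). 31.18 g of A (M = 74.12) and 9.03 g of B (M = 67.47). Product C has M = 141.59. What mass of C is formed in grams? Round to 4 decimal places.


Find moles of each reactant; the smaller value is the limiting reagent in a 1:1:1 reaction, so moles_C equals moles of the limiter.
n_A = mass_A / M_A = 31.18 / 74.12 = 0.420669 mol
n_B = mass_B / M_B = 9.03 / 67.47 = 0.133837 mol
Limiting reagent: B (smaller), n_limiting = 0.133837 mol
mass_C = n_limiting * M_C = 0.133837 * 141.59
mass_C = 18.94998083 g, rounded to 4 dp:

18.9500 g


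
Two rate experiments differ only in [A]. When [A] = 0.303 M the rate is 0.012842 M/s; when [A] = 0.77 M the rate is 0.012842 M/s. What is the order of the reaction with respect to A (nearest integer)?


Rate is proportional to [A]^n, so rate2/rate1 = ([A]2/[A]1)^n. Take logs to solve for n.
rate2/rate1 = 0.012842 / 0.012842 = 1.0
[A]2/[A]1 = 0.77 / 0.303 = 2.5413
n = ln(1.0) / ln(2.5413) = 0.0
Nearest integer order:

0


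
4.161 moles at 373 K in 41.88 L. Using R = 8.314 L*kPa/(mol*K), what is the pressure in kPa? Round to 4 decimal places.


PV = nRT, solve for P = nRT / V.
nRT = 4.161 * 8.314 * 373 = 12903.7686
P = 12903.7686 / 41.88
P = 308.11290831 kPa, rounded to 4 dp:

308.1129 kPa


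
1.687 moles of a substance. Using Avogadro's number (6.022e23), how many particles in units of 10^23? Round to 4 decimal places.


N = n * NA, then divide by 1e23 for the requested units.
N / 1e23 = n * 6.022
N / 1e23 = 1.687 * 6.022
N / 1e23 = 10.159114, rounded to 4 dp:

10.1591


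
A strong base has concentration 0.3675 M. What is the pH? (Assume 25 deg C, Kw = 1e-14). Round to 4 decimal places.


A strong base dissociates completely, so [OH-] equals the given concentration.
pOH = -log10([OH-]) = -log10(0.3675) = 0.434743
pH = 14 - pOH = 14 - 0.434743
pH = 13.565257, rounded to 4 dp:

13.5653


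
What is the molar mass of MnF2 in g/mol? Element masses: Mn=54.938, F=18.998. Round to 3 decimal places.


M = sum(count * atomic_mass) over atoms.
M = 1*54.938 + 2*18.998
M = 54.938 + 37.996
M = 92.934 g/mol, rounded to 3 dp:

92.934 g/mol


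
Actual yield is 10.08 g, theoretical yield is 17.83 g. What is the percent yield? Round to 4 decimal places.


% yield = 100 * actual / theoretical
% yield = 100 * 10.08 / 17.83
% yield = 56.53393158 %, rounded to 4 dp:

56.5339 %


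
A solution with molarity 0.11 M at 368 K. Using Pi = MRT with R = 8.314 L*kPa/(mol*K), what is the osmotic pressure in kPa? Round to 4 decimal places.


Osmotic pressure (van't Hoff): Pi = M*R*T.
RT = 8.314 * 368 = 3059.552
Pi = 0.11 * 3059.552
Pi = 336.55072 kPa, rounded to 4 dp:

336.5507 kPa


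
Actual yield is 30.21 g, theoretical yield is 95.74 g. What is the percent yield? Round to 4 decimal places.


% yield = 100 * actual / theoretical
% yield = 100 * 30.21 / 95.74
% yield = 31.55420932 %, rounded to 4 dp:

31.5542 %


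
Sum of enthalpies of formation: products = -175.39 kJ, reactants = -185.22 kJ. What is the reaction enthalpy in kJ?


dH_rxn = sum(dH_f products) - sum(dH_f reactants)
dH_rxn = -175.39 - (-185.22)
dH_rxn = 9.83 kJ:

9.83 kJ


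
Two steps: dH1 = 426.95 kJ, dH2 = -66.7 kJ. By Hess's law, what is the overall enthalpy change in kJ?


Hess's law: enthalpy is a state function, so add the step enthalpies.
dH_total = dH1 + dH2 = 426.95 + (-66.7)
dH_total = 360.25 kJ:

360.25 kJ


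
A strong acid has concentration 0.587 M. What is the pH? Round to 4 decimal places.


A strong acid dissociates completely, so [H+] equals the given concentration.
pH = -log10([H+]) = -log10(0.587)
pH = 0.2313619, rounded to 4 dp:

0.2314


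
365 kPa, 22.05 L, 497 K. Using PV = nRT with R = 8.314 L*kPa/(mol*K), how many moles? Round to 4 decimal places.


PV = nRT, solve for n = PV / (RT).
PV = 365 * 22.05 = 8048.25
RT = 8.314 * 497 = 4132.058
n = 8048.25 / 4132.058
n = 1.94775824 mol, rounded to 4 dp:

1.9478 mol


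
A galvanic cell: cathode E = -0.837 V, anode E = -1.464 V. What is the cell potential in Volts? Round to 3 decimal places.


Standard cell potential: E_cell = E_cathode - E_anode.
E_cell = -0.837 - (-1.464)
E_cell = 0.627 V, rounded to 3 dp:

0.627 V


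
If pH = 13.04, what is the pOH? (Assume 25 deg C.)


At 25 deg C, pH + pOH = 14.
pOH = 14 - pH = 14 - 13.04
pOH = 0.96:

0.96


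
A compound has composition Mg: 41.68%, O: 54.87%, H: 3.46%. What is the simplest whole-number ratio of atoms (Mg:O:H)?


Assume 100 g of compound, divide each mass% by atomic mass to get moles, then normalize by the smallest to get a raw atom ratio.
Moles per 100 g: Mg: 41.68/24.305 = 1.7149, O: 54.87/15.999 = 3.4296, H: 3.46/1.008 = 3.4325
Raw ratio (divide by min = 1.7149): Mg: 1.0, O: 2.0, H: 2.002
Multiply by 1 to clear fractions: Mg: 1.0 ~= 1, O: 2.0 ~= 2, H: 2.002 ~= 2
Reduce by GCD to get the simplest whole-number ratio:

1:2:2


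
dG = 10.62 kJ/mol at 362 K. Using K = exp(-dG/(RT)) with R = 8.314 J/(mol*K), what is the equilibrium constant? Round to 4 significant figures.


dG is in kJ/mol; multiply by 1000 to match R in J/(mol*K).
RT = 8.314 * 362 = 3009.668 J/mol
exponent = -dG*1000 / (RT) = -(10.62*1000) / 3009.668 = -3.52862841
K = exp(-3.52862841)
K = 0.029345138, rounded to 4 significant figures:

0.02935


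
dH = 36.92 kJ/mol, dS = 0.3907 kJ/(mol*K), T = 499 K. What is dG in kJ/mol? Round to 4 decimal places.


Gibbs: dG = dH - T*dS (consistent units, dS already in kJ/(mol*K)).
T*dS = 499 * 0.3907 = 194.9593
dG = 36.92 - (194.9593)
dG = -158.0393 kJ/mol, rounded to 4 dp:

-158.0393 kJ/mol


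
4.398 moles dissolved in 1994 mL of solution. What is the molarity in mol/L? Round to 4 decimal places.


Convert volume to liters: V_L = V_mL / 1000.
V_L = 1994 / 1000 = 1.994 L
M = n / V_L = 4.398 / 1.994
M = 2.20561685 mol/L, rounded to 4 dp:

2.2056 mol/L
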